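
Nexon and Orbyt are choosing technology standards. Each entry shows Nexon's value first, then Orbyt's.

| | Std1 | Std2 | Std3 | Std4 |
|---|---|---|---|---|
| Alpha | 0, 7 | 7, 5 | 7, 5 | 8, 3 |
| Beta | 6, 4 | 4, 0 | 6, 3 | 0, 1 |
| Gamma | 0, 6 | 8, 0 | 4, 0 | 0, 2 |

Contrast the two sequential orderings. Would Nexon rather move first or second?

second

If Nexon leads: Orbyt's best replies are Alpha→Std1, Beta→Std1, Gamma→Std1; Nexon's induced payoffs 0, 6, 0; outcome (Beta, Std1), payoffs (6, 4).
If Orbyt leads: Nexon's best replies are Std1→Beta, Std2→Gamma, Std3→Alpha, Std4→Alpha; Orbyt's induced payoffs 4, 0, 5, 3; outcome (Alpha, Std3), payoffs (7, 5).
Nexon gets 6 moving first and 7 moving second, so Nexon prefers to move second.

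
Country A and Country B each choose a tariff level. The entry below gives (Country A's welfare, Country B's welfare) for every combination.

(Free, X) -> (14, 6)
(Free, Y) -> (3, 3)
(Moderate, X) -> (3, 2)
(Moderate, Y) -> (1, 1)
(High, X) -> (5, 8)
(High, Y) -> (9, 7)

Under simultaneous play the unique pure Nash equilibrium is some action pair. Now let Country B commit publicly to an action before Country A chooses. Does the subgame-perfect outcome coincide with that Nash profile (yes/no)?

Solve by backward induction (Country B leads).
- X: BR = Free, leader payoff 6.
- Y: BR = High, leader payoff 7.
Maximizing over 6, 7, Country B chooses Y. Subgame-perfect outcome: (High, Y) with payoffs (9, 7).
Now find the simultaneous Nash equilibrium.
Country A's best replies: X→Free; Y→High.
Country B's best replies: Free→X; Moderate→X; High→X.
The unique mutual best reply is (Free, X), giving (14, 6).
Sequential outcome (High, Y) differs from the Nash profile (Free, X).

no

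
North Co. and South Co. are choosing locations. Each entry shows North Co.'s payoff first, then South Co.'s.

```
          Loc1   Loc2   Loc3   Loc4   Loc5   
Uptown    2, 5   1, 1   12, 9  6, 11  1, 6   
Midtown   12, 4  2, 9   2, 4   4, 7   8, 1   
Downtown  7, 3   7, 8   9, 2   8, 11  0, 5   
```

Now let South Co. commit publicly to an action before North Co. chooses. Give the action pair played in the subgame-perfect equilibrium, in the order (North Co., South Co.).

(Downtown, Loc4)

Backward induction with South Co. moving first.
- Loc1: North Co. compares 2, 12, 7 and picks Midtown; South Co. would get 4.
- Loc2: North Co. compares 1, 2, 7 and picks Downtown; South Co. would get 8.
- Loc3: North Co. compares 12, 2, 9 and picks Uptown; South Co. would get 9.
- Loc4: North Co. compares 6, 4, 8 and picks Downtown; South Co. would get 11.
- Loc5: North Co. compares 1, 8, 0 and picks Midtown; South Co. would get 1.
Among 4, 8, 9, 11, 1, the best is 11 at Loc4. Subgame-perfect outcome: (Downtown, Loc4) with payoffs (8, 11).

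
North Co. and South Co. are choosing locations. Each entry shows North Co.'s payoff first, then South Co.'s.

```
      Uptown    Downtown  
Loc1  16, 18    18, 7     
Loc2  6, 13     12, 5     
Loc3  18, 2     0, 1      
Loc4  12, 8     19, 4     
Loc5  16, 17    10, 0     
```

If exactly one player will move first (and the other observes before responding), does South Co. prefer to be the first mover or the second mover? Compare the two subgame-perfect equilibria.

first

If North Co. leads: South Co.'s best replies are Loc1→Uptown, Loc2→Uptown, Loc3→Uptown, Loc4→Uptown, Loc5→Uptown; North Co.'s induced payoffs 16, 6, 18, 12, 16; outcome (Loc3, Uptown), payoffs (18, 2).
If South Co. leads: North Co.'s best replies are Uptown→Loc3, Downtown→Loc4; South Co.'s induced payoffs 2, 4; outcome (Loc4, Downtown), payoffs (19, 4).
South Co. gets 4 moving first and 2 moving second, so South Co. prefers to move first.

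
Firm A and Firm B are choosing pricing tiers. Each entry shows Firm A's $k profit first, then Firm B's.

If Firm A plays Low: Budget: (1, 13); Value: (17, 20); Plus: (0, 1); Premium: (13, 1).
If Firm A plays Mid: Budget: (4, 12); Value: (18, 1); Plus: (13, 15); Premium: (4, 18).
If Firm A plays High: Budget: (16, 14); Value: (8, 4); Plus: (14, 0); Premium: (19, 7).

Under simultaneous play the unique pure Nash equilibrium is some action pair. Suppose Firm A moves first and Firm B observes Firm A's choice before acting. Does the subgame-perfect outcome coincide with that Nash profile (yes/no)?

no

Work backward from Firm B's decision.
- Low: Firm B compares 13, 20, 1, 1 and picks Value; Firm A would get 17.
- Mid: Firm B compares 12, 1, 15, 18 and picks Premium; Firm A would get 4.
- High: Firm B compares 14, 4, 0, 7 and picks Budget; Firm A would get 16.
Among 17, 4, 16, the best is 17 at Low. Subgame-perfect outcome: (Low, Value) with payoffs (17, 20).
Now find the simultaneous Nash equilibrium.
Firm A's best replies: Budget→High; Value→Mid; Plus→High; Premium→High.
Firm B's best replies: Low→Value; Mid→Premium; High→Budget.
Only (High, Budget) has each player best-responding; Nash payoffs (16, 14).
Sequential outcome (Low, Value) differs from the Nash profile (High, Budget).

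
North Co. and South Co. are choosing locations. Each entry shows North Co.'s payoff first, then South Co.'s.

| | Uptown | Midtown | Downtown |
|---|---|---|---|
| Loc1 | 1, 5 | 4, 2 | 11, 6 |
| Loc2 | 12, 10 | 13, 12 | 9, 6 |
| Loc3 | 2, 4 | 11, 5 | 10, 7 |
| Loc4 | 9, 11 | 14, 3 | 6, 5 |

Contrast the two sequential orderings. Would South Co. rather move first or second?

If North Co. leads: South Co.'s best replies are Loc1→Downtown, Loc2→Midtown, Loc3→Downtown, Loc4→Uptown; North Co.'s induced payoffs 11, 13, 10, 9; outcome (Loc2, Midtown), payoffs (13, 12).
If South Co. leads: North Co.'s best replies are Uptown→Loc2, Midtown→Loc4, Downtown→Loc1; South Co.'s induced payoffs 10, 3, 6; outcome (Loc2, Uptown), payoffs (12, 10).
South Co. gets 10 moving first and 12 moving second, so South Co. prefers to move second.

second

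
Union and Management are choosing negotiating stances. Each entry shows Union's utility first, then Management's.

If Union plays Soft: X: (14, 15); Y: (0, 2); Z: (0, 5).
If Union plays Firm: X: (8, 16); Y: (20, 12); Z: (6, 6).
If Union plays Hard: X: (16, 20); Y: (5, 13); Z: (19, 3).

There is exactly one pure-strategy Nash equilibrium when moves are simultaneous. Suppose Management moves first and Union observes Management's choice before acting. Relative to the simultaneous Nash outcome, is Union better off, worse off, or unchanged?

Work backward from Union's decision.
- X: Union compares 14, 8, 16 and picks Hard; Management would get 20.
- Y: Union compares 0, 20, 5 and picks Firm; Management would get 12.
- Z: Union compares 0, 6, 19 and picks Hard; Management would get 3.
Among 20, 12, 3, the best is 20 at X. Subgame-perfect outcome: (Hard, X) with payoffs (16, 20).
Now find the simultaneous Nash equilibrium.
Union's best replies: X→Hard; Y→Firm; Z→Hard.
Management's best replies: Soft→X; Firm→X; Hard→X.
Only (Hard, X) has each player best-responding; Nash payoffs (16, 20).
Union earns 16 sequentially versus 16 at the Nash outcome: unchanged.

unchanged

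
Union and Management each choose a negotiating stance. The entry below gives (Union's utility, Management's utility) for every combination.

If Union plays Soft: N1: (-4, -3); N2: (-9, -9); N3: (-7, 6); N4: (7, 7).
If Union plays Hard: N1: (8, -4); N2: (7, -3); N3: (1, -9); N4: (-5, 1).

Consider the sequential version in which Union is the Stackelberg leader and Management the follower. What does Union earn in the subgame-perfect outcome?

Backward induction with Union moving first.
- Soft: Management compares -3, -9, 6, 7 and picks N4; Union would get 7.
- Hard: Management compares -4, -3, -9, 1 and picks N4; Union would get -5.
Maximizing over 7, -5, Union chooses Soft. Subgame-perfect outcome: (Soft, N4) with payoffs (7, 7).

7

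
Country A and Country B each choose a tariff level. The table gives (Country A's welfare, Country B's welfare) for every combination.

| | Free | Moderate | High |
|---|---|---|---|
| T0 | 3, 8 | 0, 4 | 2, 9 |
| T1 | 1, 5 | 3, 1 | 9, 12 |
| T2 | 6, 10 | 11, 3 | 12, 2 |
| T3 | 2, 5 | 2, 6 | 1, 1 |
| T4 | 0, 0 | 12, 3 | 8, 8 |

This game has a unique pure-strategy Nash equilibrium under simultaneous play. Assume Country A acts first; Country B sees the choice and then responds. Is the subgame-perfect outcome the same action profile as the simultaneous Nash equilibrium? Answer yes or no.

Work backward from Country B's decision.
- T0 → Country B plays High (best of 8, 4, 9); Country A gets 2.
- T1 → Country B plays High (best of 5, 1, 12); Country A gets 9.
- T2 → Country B plays Free (best of 10, 3, 2); Country A gets 6.
- T3 → Country B plays Moderate (best of 5, 6, 1); Country A gets 2.
- T4 → Country B plays High (best of 0, 3, 8); Country A gets 8.
Among 2, 9, 6, 2, 8, the best is 9 at T1. Subgame-perfect outcome: (T1, High) with payoffs (9, 12).
For the simultaneous game, intersect best replies.
Country A's best replies: Free→T2; Moderate→T4; High→T2.
Country B's best replies: T0→High; T1→High; T2→Free; T3→Moderate; T4→High.
The unique mutual best reply is (T2, Free), giving (6, 10).
Sequential outcome (T1, High) differs from the Nash profile (T2, Free).

no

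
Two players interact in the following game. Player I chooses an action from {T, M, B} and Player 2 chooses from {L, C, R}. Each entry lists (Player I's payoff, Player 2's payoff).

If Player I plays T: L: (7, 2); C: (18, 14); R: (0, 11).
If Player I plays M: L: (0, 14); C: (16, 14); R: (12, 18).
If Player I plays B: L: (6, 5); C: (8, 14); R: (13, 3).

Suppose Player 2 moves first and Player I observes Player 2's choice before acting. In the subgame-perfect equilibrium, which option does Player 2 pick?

Solve by backward induction (Player 2 leads).
- L: Player I compares 7, 0, 6 and picks T; Player 2 would get 2.
- C: Player I compares 18, 16, 8 and picks T; Player 2 would get 14.
- R: Player I compares 0, 12, 13 and picks B; Player 2 would get 3.
Player 2's induced payoffs are 2, 14, 3, so Player 2 commits to C. Subgame-perfect outcome: (T, C) with payoffs (18, 14).

C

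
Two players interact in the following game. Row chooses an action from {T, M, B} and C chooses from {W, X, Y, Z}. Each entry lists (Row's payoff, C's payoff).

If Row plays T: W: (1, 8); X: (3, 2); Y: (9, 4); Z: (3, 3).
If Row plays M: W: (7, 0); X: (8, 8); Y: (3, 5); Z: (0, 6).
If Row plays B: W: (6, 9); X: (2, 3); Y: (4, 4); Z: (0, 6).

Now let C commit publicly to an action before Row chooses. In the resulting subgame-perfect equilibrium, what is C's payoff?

8

Backward induction with C moving first.
- W: BR = M, leader payoff 0.
- X: BR = M, leader payoff 8.
- Y: BR = T, leader payoff 4.
- Z: BR = T, leader payoff 3.
Among 0, 8, 4, 3, the best is 8 at X. Subgame-perfect outcome: (M, X) with payoffs (8, 8).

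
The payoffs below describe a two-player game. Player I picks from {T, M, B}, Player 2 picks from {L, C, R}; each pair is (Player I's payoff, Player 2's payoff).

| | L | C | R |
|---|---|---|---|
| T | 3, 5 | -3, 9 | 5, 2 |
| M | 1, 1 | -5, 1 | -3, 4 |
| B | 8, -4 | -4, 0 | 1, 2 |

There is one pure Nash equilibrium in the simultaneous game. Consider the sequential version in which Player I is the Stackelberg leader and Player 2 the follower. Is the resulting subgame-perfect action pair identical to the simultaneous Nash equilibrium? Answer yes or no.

Backward induction with Player I moving first.
- T → Player 2 plays C (best of 5, 9, 2); Player I gets -3.
- M → Player 2 plays R (best of 1, 1, 4); Player I gets -3.
- B → Player 2 plays R (best of -4, 0, 2); Player I gets 1.
Maximizing over -3, -3, 1, Player I chooses B. Subgame-perfect outcome: (B, R) with payoffs (1, 2).
Under simultaneous play:
Player I's best replies: L→B; C→T; R→T.
Player 2's best replies: T→C; M→R; B→R.
Only (T, C) has each player best-responding; Nash payoffs (-3, 9).
Sequential outcome (B, R) differs from the Nash profile (T, C).

no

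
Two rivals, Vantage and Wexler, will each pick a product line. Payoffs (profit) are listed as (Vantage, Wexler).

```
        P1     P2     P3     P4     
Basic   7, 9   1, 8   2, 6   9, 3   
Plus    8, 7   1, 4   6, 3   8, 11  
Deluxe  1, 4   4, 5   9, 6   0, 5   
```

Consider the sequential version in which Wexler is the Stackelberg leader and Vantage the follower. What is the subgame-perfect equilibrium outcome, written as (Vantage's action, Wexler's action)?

(Plus, P1)

Backward induction with Wexler moving first.
- P1: Vantage compares 7, 8, 1 and picks Plus; Wexler would get 7.
- P2: Vantage compares 1, 1, 4 and picks Deluxe; Wexler would get 5.
- P3: Vantage compares 2, 6, 9 and picks Deluxe; Wexler would get 6.
- P4: Vantage compares 9, 8, 0 and picks Basic; Wexler would get 3.
Among 7, 5, 6, 3, the best is 7 at P1. Subgame-perfect outcome: (Plus, P1) with payoffs (8, 7).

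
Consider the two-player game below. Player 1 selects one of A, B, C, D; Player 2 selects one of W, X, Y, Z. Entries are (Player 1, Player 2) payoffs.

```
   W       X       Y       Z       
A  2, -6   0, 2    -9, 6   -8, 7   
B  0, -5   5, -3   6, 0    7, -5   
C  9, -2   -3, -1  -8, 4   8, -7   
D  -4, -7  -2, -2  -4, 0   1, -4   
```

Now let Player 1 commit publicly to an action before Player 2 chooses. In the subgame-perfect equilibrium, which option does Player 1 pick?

Solve by backward induction (Player 1 leads).
- A → Player 2 plays Z (best of -6, 2, 6, 7); Player 1 gets -8.
- B → Player 2 plays Y (best of -5, -3, 0, -5); Player 1 gets 6.
- C → Player 2 plays Y (best of -2, -1, 4, -7); Player 1 gets -8.
- D → Player 2 plays Y (best of -7, -2, 0, -4); Player 1 gets -4.
Among -8, 6, -8, -4, the best is 6 at B. Subgame-perfect outcome: (B, Y) with payoffs (6, 0).

B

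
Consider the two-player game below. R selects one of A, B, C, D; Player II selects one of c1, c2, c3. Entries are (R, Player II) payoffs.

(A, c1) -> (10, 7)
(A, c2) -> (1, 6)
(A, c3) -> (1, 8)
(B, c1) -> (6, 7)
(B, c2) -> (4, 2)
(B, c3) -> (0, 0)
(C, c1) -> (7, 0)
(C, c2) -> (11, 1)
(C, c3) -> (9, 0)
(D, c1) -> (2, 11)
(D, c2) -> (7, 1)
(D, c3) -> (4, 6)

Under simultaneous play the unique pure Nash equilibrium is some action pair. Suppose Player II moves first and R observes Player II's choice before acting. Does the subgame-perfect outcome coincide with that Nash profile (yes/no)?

Work backward from R's decision.
- c1 → R plays A (best of 10, 6, 7, 2); Player II gets 7.
- c2 → R plays C (best of 1, 4, 11, 7); Player II gets 1.
- c3 → R plays C (best of 1, 0, 9, 4); Player II gets 0.
Among 7, 1, 0, the best is 7 at c1. Subgame-perfect outcome: (A, c1) with payoffs (10, 7).
Now find the simultaneous Nash equilibrium.
R's best replies: c1→A; c2→C; c3→C.
Player II's best replies: A→c3; B→c1; C→c2; D→c1.
Only (C, c2) has each player best-responding; Nash payoffs (11, 1).
Sequential outcome (A, c1) differs from the Nash profile (C, c2).

no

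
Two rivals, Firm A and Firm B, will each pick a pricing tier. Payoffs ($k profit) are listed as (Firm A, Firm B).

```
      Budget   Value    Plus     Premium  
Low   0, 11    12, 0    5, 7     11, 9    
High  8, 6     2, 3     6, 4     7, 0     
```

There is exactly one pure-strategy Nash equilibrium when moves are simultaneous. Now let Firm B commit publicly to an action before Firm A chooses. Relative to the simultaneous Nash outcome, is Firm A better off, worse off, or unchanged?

better off

Backward induction with Firm B moving first.
- Budget: BR = High, leader payoff 6.
- Value: BR = Low, leader payoff 0.
- Plus: BR = High, leader payoff 4.
- Premium: BR = Low, leader payoff 9.
Firm B's induced payoffs are 6, 0, 4, 9, so Firm B commits to Premium. Subgame-perfect outcome: (Low, Premium) with payoffs (11, 9).
Now find the simultaneous Nash equilibrium.
Firm A's best replies: Budget→High; Value→Low; Plus→High; Premium→Low.
Firm B's best replies: Low→Budget; High→Budget.
The unique mutual best reply is (High, Budget), giving (8, 6).
Firm A earns 11 sequentially versus 8 at the Nash outcome: better off.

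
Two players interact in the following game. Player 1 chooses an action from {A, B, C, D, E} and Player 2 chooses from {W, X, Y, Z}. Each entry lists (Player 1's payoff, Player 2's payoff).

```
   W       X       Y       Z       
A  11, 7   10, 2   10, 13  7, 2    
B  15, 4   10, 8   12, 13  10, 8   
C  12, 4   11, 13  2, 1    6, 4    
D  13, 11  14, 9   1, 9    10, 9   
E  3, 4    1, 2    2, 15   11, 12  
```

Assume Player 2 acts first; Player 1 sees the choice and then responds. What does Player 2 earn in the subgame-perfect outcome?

13

Solve by backward induction (Player 2 leads).
- W: Player 1 compares 11, 15, 12, 13, 3 and picks B; Player 2 would get 4.
- X: Player 1 compares 10, 10, 11, 14, 1 and picks D; Player 2 would get 9.
- Y: Player 1 compares 10, 12, 2, 1, 2 and picks B; Player 2 would get 13.
- Z: Player 1 compares 7, 10, 6, 10, 11 and picks E; Player 2 would get 12.
Among 4, 9, 13, 12, the best is 13 at Y. Subgame-perfect outcome: (B, Y) with payoffs (12, 13).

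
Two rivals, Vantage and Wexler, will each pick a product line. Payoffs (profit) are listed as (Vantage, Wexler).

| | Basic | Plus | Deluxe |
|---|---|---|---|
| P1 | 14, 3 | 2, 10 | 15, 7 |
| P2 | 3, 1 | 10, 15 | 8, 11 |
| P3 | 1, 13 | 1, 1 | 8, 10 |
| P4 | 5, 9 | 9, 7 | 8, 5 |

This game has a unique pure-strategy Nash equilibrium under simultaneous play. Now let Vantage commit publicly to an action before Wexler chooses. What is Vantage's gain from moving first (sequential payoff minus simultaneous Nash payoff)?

Solve by backward induction (Vantage leads).
- P1: Wexler compares 3, 10, 7 and picks Plus; Vantage would get 2.
- P2: Wexler compares 1, 15, 11 and picks Plus; Vantage would get 10.
- P3: Wexler compares 13, 1, 10 and picks Basic; Vantage would get 1.
- P4: Wexler compares 9, 7, 5 and picks Basic; Vantage would get 5.
Maximizing over 2, 10, 1, 5, Vantage chooses P2. Subgame-perfect outcome: (P2, Plus) with payoffs (10, 15).
Under simultaneous play:
Vantage's best replies: Basic→P1; Plus→P2; Deluxe→P1.
Wexler's best replies: P1→Plus; P2→Plus; P3→Basic; P4→Basic.
Only (P2, Plus) has each player best-responding; Nash payoffs (10, 15).
Vantage's commitment gain: 10 − 10 = 0.

0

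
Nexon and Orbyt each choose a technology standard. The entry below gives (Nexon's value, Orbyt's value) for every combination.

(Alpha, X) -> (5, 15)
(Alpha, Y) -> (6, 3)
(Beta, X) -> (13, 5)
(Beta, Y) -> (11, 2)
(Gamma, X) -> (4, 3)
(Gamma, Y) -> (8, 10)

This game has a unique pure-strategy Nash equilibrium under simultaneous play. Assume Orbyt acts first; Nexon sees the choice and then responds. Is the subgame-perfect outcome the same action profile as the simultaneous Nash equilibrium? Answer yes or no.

Backward induction with Orbyt moving first.
- X: Nexon compares 5, 13, 4 and picks Beta; Orbyt would get 5.
- Y: Nexon compares 6, 11, 8 and picks Beta; Orbyt would get 2.
Among 5, 2, the best is 5 at X. Subgame-perfect outcome: (Beta, X) with payoffs (13, 5).
For the simultaneous game, intersect best replies.
Nexon's best replies: X→Beta; Y→Beta.
Orbyt's best replies: Alpha→X; Beta→X; Gamma→Y.
The unique mutual best reply is (Beta, X), giving (13, 5).
Sequential outcome (Beta, X) coincides with the Nash profile (Beta, X).

yes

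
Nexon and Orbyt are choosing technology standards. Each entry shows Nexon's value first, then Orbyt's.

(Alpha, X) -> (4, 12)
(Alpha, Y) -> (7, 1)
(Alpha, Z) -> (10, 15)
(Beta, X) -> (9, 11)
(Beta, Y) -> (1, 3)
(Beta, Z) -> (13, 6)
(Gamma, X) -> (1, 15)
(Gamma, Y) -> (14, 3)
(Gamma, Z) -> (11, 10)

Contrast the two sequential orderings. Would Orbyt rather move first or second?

second

If Nexon leads: Orbyt's best replies are Alpha→Z, Beta→X, Gamma→X; Nexon's induced payoffs 10, 9, 1; outcome (Alpha, Z), payoffs (10, 15).
If Orbyt leads: Nexon's best replies are X→Beta, Y→Gamma, Z→Beta; Orbyt's induced payoffs 11, 3, 6; outcome (Beta, X), payoffs (9, 11).
Orbyt gets 11 moving first and 15 moving second, so Orbyt prefers to move second.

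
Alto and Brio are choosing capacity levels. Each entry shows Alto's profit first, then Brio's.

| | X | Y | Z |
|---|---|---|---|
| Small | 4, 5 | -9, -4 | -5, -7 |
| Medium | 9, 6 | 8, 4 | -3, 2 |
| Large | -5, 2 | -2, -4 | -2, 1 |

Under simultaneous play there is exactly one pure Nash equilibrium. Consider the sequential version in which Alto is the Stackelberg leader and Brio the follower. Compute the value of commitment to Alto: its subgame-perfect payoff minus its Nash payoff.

0

Backward induction with Alto moving first.
- Small → Brio plays X (best of 5, -4, -7); Alto gets 4.
- Medium → Brio plays X (best of 6, 4, 2); Alto gets 9.
- Large → Brio plays X (best of 2, -4, 1); Alto gets -5.
Alto's induced payoffs are 4, 9, -5, so Alto commits to Medium. Subgame-perfect outcome: (Medium, X) with payoffs (9, 6).
Under simultaneous play:
Alto's best replies: X→Medium; Y→Medium; Z→Large.
Brio's best replies: Small→X; Medium→X; Large→X.
The unique mutual best reply is (Medium, X), giving (9, 6).
Alto's commitment gain: 9 − 9 = 0.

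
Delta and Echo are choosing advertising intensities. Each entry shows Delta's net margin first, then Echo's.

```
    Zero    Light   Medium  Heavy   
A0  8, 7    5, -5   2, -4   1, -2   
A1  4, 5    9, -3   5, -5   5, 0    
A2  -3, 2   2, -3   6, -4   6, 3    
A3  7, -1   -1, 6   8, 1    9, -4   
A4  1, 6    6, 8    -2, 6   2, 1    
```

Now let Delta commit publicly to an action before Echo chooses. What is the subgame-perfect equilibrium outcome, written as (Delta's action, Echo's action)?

(A0, Zero)

Work backward from Echo's decision.
- A0: Echo compares 7, -5, -4, -2 and picks Zero; Delta would get 8.
- A1: Echo compares 5, -3, -5, 0 and picks Zero; Delta would get 4.
- A2: Echo compares 2, -3, -4, 3 and picks Heavy; Delta would get 6.
- A3: Echo compares -1, 6, 1, -4 and picks Light; Delta would get -1.
- A4: Echo compares 6, 8, 6, 1 and picks Light; Delta would get 6.
Maximizing over 8, 4, 6, -1, 6, Delta chooses A0. Subgame-perfect outcome: (A0, Zero) with payoffs (8, 7).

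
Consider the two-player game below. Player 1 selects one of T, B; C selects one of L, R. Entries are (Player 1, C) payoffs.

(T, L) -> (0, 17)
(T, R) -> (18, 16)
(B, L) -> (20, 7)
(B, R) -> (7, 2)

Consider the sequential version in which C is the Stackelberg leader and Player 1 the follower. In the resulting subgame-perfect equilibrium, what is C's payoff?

16

Player 1 best-responds to each possible C move:
- L: Player 1 compares 0, 20 and picks B; C would get 7.
- R: Player 1 compares 18, 7 and picks T; C would get 16.
Among 7, 16, the best is 16 at R. Subgame-perfect outcome: (T, R) with payoffs (18, 16).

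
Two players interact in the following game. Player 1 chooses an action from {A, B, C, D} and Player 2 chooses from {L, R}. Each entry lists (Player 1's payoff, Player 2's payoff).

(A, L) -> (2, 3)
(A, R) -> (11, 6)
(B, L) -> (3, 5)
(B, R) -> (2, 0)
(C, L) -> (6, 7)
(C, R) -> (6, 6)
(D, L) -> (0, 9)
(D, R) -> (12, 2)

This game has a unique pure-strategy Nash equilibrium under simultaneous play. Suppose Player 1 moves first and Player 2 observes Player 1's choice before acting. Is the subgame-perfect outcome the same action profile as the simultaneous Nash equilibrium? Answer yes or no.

no

Backward induction with Player 1 moving first.
- A: BR = R, leader payoff 11.
- B: BR = L, leader payoff 3.
- C: BR = L, leader payoff 6.
- D: BR = L, leader payoff 0.
Maximizing over 11, 3, 6, 0, Player 1 chooses A. Subgame-perfect outcome: (A, R) with payoffs (11, 6).
For the simultaneous game, intersect best replies.
Player 1's best replies: L→C; R→D.
Player 2's best replies: A→R; B→L; C→L; D→L.
The unique mutual best reply is (C, L), giving (6, 7).
Sequential outcome (A, R) differs from the Nash profile (C, L).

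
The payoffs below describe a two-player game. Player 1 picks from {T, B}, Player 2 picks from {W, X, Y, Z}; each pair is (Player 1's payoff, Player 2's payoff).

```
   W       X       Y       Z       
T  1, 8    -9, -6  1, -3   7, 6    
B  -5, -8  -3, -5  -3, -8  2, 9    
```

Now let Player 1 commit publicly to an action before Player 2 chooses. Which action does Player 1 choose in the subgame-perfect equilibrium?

B

Solve by backward induction (Player 1 leads).
- T: BR = W, leader payoff 1.
- B: BR = Z, leader payoff 2.
Player 1's induced payoffs are 1, 2, so Player 1 commits to B. Subgame-perfect outcome: (B, Z) with payoffs (2, 9).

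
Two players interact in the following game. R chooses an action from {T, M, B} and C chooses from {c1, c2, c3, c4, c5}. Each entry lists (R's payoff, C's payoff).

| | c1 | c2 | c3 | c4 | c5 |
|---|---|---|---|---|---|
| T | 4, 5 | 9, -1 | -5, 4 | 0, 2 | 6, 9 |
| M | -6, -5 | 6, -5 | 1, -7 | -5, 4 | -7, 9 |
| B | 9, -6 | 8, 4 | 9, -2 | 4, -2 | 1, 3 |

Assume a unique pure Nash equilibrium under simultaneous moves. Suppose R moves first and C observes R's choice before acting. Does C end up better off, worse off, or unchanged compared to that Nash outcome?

worse off

Backward induction with R moving first.
- T → C plays c5 (best of 5, -1, 4, 2, 9); R gets 6.
- M → C plays c5 (best of -5, -5, -7, 4, 9); R gets -7.
- B → C plays c2 (best of -6, 4, -2, -2, 3); R gets 8.
Maximizing over 6, -7, 8, R chooses B. Subgame-perfect outcome: (B, c2) with payoffs (8, 4).
Now find the simultaneous Nash equilibrium.
R's best replies: c1→B; c2→T; c3→B; c4→B; c5→T.
C's best replies: T→c5; M→c5; B→c2.
The unique mutual best reply is (T, c5), giving (6, 9).
C earns 4 sequentially versus 9 at the Nash outcome: worse off.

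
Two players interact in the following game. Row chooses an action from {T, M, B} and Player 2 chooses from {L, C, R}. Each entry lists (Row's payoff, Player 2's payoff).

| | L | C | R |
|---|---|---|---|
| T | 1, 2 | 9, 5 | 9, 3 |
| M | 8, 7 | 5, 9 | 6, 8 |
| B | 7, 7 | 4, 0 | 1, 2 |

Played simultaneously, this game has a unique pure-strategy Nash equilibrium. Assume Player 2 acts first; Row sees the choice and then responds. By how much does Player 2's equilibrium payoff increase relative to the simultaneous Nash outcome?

Row best-responds to each possible Player 2 move:
- L → Row plays M (best of 1, 8, 7); Player 2 gets 7.
- C → Row plays T (best of 9, 5, 4); Player 2 gets 5.
- R → Row plays T (best of 9, 6, 1); Player 2 gets 3.
Maximizing over 7, 5, 3, Player 2 chooses L. Subgame-perfect outcome: (M, L) with payoffs (8, 7).
Under simultaneous play:
Row's best replies: L→M; C→T; R→T.
Player 2's best replies: T→C; M→C; B→L.
Only (T, C) has each player best-responding; Nash payoffs (9, 5).
Player 2's commitment gain: 7 − 5 = 2.

2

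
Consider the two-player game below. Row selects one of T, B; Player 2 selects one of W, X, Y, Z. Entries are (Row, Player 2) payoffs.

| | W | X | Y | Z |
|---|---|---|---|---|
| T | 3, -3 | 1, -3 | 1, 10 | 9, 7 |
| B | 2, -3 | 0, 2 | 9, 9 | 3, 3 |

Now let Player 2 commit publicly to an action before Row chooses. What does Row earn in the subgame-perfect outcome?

Row best-responds to each possible Player 2 move:
- W → Row plays T (best of 3, 2); Player 2 gets -3.
- X → Row plays T (best of 1, 0); Player 2 gets -3.
- Y → Row plays B (best of 1, 9); Player 2 gets 9.
- Z → Row plays T (best of 9, 3); Player 2 gets 7.
Among -3, -3, 9, 7, the best is 9 at Y. Subgame-perfect outcome: (B, Y) with payoffs (9, 9).

9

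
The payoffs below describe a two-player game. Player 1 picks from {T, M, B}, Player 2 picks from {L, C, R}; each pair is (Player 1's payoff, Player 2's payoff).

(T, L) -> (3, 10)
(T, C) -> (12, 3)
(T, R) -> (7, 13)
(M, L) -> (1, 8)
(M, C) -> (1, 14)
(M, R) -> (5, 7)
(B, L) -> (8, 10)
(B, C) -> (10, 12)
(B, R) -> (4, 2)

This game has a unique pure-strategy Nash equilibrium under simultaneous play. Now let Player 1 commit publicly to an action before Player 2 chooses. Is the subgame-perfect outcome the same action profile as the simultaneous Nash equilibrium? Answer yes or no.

Player 2 best-responds to each possible Player 1 move:
- T: BR = R, leader payoff 7.
- M: BR = C, leader payoff 1.
- B: BR = C, leader payoff 10.
Player 1's induced payoffs are 7, 1, 10, so Player 1 commits to B. Subgame-perfect outcome: (B, C) with payoffs (10, 12).
For the simultaneous game, intersect best replies.
Player 1's best replies: L→B; C→T; R→T.
Player 2's best replies: T→R; M→C; B→C.
The unique mutual best reply is (T, R), giving (7, 13).
Sequential outcome (B, C) differs from the Nash profile (T, R).

no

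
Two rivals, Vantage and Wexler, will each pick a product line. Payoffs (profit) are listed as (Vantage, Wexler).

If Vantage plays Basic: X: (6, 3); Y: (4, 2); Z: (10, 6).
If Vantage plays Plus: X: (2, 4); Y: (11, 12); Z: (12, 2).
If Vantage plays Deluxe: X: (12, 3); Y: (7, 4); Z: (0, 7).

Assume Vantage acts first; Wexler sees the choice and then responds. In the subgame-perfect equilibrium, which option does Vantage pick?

Plus

Backward induction with Vantage moving first.
- Basic: Wexler compares 3, 2, 6 and picks Z; Vantage would get 10.
- Plus: Wexler compares 4, 12, 2 and picks Y; Vantage would get 11.
- Deluxe: Wexler compares 3, 4, 7 and picks Z; Vantage would get 0.
Among 10, 11, 0, the best is 11 at Plus. Subgame-perfect outcome: (Plus, Y) with payoffs (11, 12).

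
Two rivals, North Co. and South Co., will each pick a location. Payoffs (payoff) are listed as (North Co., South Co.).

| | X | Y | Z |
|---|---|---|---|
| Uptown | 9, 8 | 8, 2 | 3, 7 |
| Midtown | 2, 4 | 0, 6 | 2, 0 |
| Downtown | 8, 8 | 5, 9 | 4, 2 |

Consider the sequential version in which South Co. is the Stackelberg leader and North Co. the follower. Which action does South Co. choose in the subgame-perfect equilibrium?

North Co. best-responds to each possible South Co. move:
- X → North Co. plays Uptown (best of 9, 2, 8); South Co. gets 8.
- Y → North Co. plays Uptown (best of 8, 0, 5); South Co. gets 2.
- Z → North Co. plays Downtown (best of 3, 2, 4); South Co. gets 2.
South Co.'s induced payoffs are 8, 2, 2, so South Co. commits to X. Subgame-perfect outcome: (Uptown, X) with payoffs (9, 8).

X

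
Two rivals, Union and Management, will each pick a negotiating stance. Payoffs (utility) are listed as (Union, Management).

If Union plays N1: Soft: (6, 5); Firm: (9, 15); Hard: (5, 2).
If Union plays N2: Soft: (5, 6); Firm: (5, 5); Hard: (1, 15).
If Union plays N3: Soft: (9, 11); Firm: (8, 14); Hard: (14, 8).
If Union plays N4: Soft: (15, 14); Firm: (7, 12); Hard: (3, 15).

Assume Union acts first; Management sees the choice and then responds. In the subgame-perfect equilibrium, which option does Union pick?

Backward induction with Union moving first.
- N1 → Management plays Firm (best of 5, 15, 2); Union gets 9.
- N2 → Management plays Hard (best of 6, 5, 15); Union gets 1.
- N3 → Management plays Firm (best of 11, 14, 8); Union gets 8.
- N4 → Management plays Hard (best of 14, 12, 15); Union gets 3.
Maximizing over 9, 1, 8, 3, Union chooses N1. Subgame-perfect outcome: (N1, Firm) with payoffs (9, 15).

N1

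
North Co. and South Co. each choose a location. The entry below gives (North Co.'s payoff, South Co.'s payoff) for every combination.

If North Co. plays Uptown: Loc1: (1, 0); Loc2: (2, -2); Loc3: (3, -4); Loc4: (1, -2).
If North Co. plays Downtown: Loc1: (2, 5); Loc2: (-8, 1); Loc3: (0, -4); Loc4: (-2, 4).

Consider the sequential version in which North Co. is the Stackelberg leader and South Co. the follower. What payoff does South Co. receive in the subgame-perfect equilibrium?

5

South Co. best-responds to each possible North Co. move:
- Uptown → South Co. plays Loc1 (best of 0, -2, -4, -2); North Co. gets 1.
- Downtown → South Co. plays Loc1 (best of 5, 1, -4, 4); North Co. gets 2.
Among 1, 2, the best is 2 at Downtown. Subgame-perfect outcome: (Downtown, Loc1) with payoffs (2, 5).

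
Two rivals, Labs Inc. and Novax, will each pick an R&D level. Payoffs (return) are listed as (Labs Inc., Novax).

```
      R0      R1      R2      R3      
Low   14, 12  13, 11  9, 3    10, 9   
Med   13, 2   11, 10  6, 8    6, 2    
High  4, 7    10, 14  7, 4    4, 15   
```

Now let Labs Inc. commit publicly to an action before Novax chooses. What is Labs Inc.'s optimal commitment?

Low

Solve by backward induction (Labs Inc. leads).
- Low: Novax compares 12, 11, 3, 9 and picks R0; Labs Inc. would get 14.
- Med: Novax compares 2, 10, 8, 2 and picks R1; Labs Inc. would get 11.
- High: Novax compares 7, 14, 4, 15 and picks R3; Labs Inc. would get 4.
Labs Inc.'s induced payoffs are 14, 11, 4, so Labs Inc. commits to Low. Subgame-perfect outcome: (Low, R0) with payoffs (14, 12).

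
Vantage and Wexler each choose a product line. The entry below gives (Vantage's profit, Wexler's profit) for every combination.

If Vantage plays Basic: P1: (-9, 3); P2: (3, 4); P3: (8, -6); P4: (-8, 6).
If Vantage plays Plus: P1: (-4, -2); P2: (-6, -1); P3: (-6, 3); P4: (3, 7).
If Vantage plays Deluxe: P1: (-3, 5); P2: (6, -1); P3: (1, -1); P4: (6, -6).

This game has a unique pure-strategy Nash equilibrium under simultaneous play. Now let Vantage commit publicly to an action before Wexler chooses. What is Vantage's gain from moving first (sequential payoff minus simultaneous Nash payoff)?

Wexler best-responds to each possible Vantage move:
- Basic → Wexler plays P4 (best of 3, 4, -6, 6); Vantage gets -8.
- Plus → Wexler plays P4 (best of -2, -1, 3, 7); Vantage gets 3.
- Deluxe → Wexler plays P1 (best of 5, -1, -1, -6); Vantage gets -3.
Vantage's induced payoffs are -8, 3, -3, so Vantage commits to Plus. Subgame-perfect outcome: (Plus, P4) with payoffs (3, 7).
For the simultaneous game, intersect best replies.
Vantage's best replies: P1→Deluxe; P2→Deluxe; P3→Basic; P4→Deluxe.
Wexler's best replies: Basic→P4; Plus→P4; Deluxe→P1.
Only (Deluxe, P1) has each player best-responding; Nash payoffs (-3, 5).
Vantage's commitment gain: 3 − -3 = 6.

6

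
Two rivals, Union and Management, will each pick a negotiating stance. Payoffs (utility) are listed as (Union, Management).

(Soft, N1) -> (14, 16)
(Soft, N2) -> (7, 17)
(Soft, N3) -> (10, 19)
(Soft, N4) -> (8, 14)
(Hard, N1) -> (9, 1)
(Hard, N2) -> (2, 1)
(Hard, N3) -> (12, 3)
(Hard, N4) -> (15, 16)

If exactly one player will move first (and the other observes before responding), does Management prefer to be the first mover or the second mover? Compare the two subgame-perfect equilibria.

first

If Union leads: Management's best replies are Soft→N3, Hard→N4; Union's induced payoffs 10, 15; outcome (Hard, N4), payoffs (15, 16).
If Management leads: Union's best replies are N1→Soft, N2→Soft, N3→Hard, N4→Hard; Management's induced payoffs 16, 17, 3, 16; outcome (Soft, N2), payoffs (7, 17).
Management gets 17 moving first and 16 moving second, so Management prefers to move first.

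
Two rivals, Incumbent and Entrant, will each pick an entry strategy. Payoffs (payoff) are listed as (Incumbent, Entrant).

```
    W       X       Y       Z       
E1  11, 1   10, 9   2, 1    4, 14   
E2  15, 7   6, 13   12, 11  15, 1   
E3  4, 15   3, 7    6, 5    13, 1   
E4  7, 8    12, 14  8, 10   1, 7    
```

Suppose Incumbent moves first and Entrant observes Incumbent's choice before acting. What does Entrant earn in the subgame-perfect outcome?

14

Solve by backward induction (Incumbent leads).
- E1: BR = Z, leader payoff 4.
- E2: BR = X, leader payoff 6.
- E3: BR = W, leader payoff 4.
- E4: BR = X, leader payoff 12.
Incumbent's induced payoffs are 4, 6, 4, 12, so Incumbent commits to E4. Subgame-perfect outcome: (E4, X) with payoffs (12, 14).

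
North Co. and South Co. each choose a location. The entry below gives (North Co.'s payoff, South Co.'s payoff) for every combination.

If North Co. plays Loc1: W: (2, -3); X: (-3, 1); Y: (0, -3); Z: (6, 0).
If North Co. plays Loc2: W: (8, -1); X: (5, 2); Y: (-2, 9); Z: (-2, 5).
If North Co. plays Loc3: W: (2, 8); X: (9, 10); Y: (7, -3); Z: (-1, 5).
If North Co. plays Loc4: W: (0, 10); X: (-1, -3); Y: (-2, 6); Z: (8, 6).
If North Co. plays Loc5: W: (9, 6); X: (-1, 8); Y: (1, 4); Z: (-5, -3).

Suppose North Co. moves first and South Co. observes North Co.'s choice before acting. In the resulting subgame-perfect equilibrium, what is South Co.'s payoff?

10

Work backward from South Co.'s decision.
- Loc1 → South Co. plays X (best of -3, 1, -3, 0); North Co. gets -3.
- Loc2 → South Co. plays Y (best of -1, 2, 9, 5); North Co. gets -2.
- Loc3 → South Co. plays X (best of 8, 10, -3, 5); North Co. gets 9.
- Loc4 → South Co. plays W (best of 10, -3, 6, 6); North Co. gets 0.
- Loc5 → South Co. plays X (best of 6, 8, 4, -3); North Co. gets -1.
Among -3, -2, 9, 0, -1, the best is 9 at Loc3. Subgame-perfect outcome: (Loc3, X) with payoffs (9, 10).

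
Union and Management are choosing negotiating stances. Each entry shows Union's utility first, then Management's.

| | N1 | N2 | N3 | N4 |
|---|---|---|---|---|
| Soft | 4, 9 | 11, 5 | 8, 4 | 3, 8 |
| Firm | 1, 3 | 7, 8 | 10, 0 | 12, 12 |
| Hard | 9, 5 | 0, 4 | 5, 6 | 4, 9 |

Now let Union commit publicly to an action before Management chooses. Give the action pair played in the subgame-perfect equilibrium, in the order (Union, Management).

(Firm, N4)

Solve by backward induction (Union leads).
- Soft: BR = N1, leader payoff 4.
- Firm: BR = N4, leader payoff 12.
- Hard: BR = N4, leader payoff 4.
Maximizing over 4, 12, 4, Union chooses Firm. Subgame-perfect outcome: (Firm, N4) with payoffs (12, 12).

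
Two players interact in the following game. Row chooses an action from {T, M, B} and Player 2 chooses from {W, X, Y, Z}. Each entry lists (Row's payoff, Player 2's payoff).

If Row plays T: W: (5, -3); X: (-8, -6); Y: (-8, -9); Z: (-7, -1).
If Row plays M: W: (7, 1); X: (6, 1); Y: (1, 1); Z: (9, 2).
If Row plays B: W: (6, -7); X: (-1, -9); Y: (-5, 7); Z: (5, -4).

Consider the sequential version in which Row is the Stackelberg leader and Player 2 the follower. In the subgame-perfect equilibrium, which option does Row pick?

M

Solve by backward induction (Row leads).
- T: Player 2 compares -3, -6, -9, -1 and picks Z; Row would get -7.
- M: Player 2 compares 1, 1, 1, 2 and picks Z; Row would get 9.
- B: Player 2 compares -7, -9, 7, -4 and picks Y; Row would get -5.
Maximizing over -7, 9, -5, Row chooses M. Subgame-perfect outcome: (M, Z) with payoffs (9, 2).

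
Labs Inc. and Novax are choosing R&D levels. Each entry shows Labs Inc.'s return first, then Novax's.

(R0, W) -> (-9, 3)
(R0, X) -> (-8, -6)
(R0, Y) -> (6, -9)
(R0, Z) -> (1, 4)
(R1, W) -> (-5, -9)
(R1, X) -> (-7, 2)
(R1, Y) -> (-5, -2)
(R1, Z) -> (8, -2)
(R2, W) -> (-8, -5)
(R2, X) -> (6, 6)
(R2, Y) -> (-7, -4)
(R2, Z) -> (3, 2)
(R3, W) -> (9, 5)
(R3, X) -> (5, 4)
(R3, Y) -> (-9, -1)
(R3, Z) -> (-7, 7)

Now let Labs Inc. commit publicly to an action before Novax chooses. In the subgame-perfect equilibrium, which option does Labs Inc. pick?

Solve by backward induction (Labs Inc. leads).
- R0 → Novax plays Z (best of 3, -6, -9, 4); Labs Inc. gets 1.
- R1 → Novax plays X (best of -9, 2, -2, -2); Labs Inc. gets -7.
- R2 → Novax plays X (best of -5, 6, -4, 2); Labs Inc. gets 6.
- R3 → Novax plays Z (best of 5, 4, -1, 7); Labs Inc. gets -7.
Among 1, -7, 6, -7, the best is 6 at R2. Subgame-perfect outcome: (R2, X) with payoffs (6, 6).

R2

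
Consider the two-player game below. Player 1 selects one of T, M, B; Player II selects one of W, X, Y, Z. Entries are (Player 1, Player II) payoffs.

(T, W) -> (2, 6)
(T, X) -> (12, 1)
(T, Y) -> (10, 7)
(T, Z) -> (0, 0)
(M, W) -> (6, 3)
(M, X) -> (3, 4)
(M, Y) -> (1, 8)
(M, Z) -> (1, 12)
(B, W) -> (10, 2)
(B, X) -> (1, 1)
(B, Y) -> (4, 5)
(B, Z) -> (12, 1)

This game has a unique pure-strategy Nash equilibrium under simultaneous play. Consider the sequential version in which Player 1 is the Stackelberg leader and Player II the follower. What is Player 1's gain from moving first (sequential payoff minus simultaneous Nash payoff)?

0

Solve by backward induction (Player 1 leads).
- T: BR = Y, leader payoff 10.
- M: BR = Z, leader payoff 1.
- B: BR = Y, leader payoff 4.
Among 10, 1, 4, the best is 10 at T. Subgame-perfect outcome: (T, Y) with payoffs (10, 7).
For the simultaneous game, intersect best replies.
Player 1's best replies: W→B; X→T; Y→T; Z→B.
Player II's best replies: T→Y; M→Z; B→Y.
Only (T, Y) has each player best-responding; Nash payoffs (10, 7).
Player 1's commitment gain: 10 − 10 = 0.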